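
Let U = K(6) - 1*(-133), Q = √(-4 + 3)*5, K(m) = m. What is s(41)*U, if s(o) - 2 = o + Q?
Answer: 5977 + 695*I ≈ 5977.0 + 695.0*I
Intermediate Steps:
Q = 5*I (Q = √(-1)*5 = I*5 = 5*I ≈ 5.0*I)
s(o) = 2 + o + 5*I (s(o) = 2 + (o + 5*I) = 2 + o + 5*I)
U = 139 (U = 6 - 1*(-133) = 6 + 133 = 139)
s(41)*U = (2 + 41 + 5*I)*139 = (43 + 5*I)*139 = 5977 + 695*I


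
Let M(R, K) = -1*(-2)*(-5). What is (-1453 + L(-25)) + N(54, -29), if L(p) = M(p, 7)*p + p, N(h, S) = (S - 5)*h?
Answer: -3064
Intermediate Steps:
M(R, K) = -10 (M(R, K) = 2*(-5) = -10)
N(h, S) = h*(-5 + S) (N(h, S) = (-5 + S)*h = h*(-5 + S))
L(p) = -9*p (L(p) = -10*p + p = -9*p)
(-1453 + L(-25)) + N(54, -29) = (-1453 - 9*(-25)) + 54*(-5 - 29) = (-1453 + 225) + 54*(-34) = -1228 - 1836 = -3064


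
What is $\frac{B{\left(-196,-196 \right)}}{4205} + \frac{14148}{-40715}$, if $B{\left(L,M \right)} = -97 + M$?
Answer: $- \frac{14284367}{34241315} \approx -0.41717$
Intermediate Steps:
$\frac{B{\left(-196,-196 \right)}}{4205} + \frac{14148}{-40715} = \frac{-97 - 196}{4205} + \frac{14148}{-40715} = \left(-293\right) \frac{1}{4205} + 14148 \left(- \frac{1}{40715}\right) = - \frac{293}{4205} - \frac{14148}{40715} = - \frac{14284367}{34241315}$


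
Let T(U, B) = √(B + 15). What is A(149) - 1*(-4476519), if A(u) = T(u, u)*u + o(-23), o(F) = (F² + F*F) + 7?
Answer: 4477584 + 298*√41 ≈ 4.4795e+6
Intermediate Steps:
T(U, B) = √(15 + B)
o(F) = 7 + 2*F² (o(F) = (F² + F²) + 7 = 2*F² + 7 = 7 + 2*F²)
A(u) = 1065 + u*√(15 + u) (A(u) = √(15 + u)*u + (7 + 2*(-23)²) = u*√(15 + u) + (7 + 2*529) = u*√(15 + u) + (7 + 1058) = u*√(15 + u) + 1065 = 1065 + u*√(15 + u))
A(149) - 1*(-4476519) = (1065 + 149*√(15 + 149)) - 1*(-4476519) = (1065 + 149*√164) + 4476519 = (1065 + 149*(2*√41)) + 4476519 = (1065 + 298*√41) + 4476519 = 4477584 + 298*√41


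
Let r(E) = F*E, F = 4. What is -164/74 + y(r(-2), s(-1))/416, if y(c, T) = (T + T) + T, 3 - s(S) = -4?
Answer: -33335/15392 ≈ -2.1657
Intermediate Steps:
s(S) = 7 (s(S) = 3 - 1*(-4) = 3 + 4 = 7)
r(E) = 4*E
y(c, T) = 3*T (y(c, T) = 2*T + T = 3*T)
-164/74 + y(r(-2), s(-1))/416 = -164/74 + (3*7)/416 = -164*1/74 + 21*(1/416) = -82/37 + 21/416 = -33335/15392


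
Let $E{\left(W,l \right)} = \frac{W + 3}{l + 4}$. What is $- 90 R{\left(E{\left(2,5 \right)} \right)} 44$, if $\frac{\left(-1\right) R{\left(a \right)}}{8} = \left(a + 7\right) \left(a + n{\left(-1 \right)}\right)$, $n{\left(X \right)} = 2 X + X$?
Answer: $- \frac{5265920}{9} \approx -5.851 \cdot 10^{5}$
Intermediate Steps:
$n{\left(X \right)} = 3 X$
$E{\left(W,l \right)} = \frac{3 + W}{4 + l}$
$R{\left(a \right)} = - 8 \left(-3 + a\right) \left(7 + a\right)$ ($R{\left(a \right)} = - 8 \left(a + 7\right) \left(a + 3 \left(-1\right)\right) = - 8 \left(7 + a\right) \left(a - 3\right) = - 8 \left(7 + a\right) \left(-3 + a\right) = - 8 \left(-3 + a\right) \left(7 + a\right)$)
$- 90 R{\left(E{\left(2,5 \right)} \right)} 44 = - 90 \left(168 - 32 \frac{3 + 2}{4 + 5} - 8 \left(\frac{3 + 2}{4 + 5}\right)^{2}\right) 44 = - 90 \left(168 - 32 \cdot \frac{1}{9} \cdot 5 - 8 \left(\frac{1}{9} \cdot 5\right)^{2}\right) 44 = - 90 \left(168 - \frac{160}{9} - 8 \left(\frac{5}{9}\right)^{2}\right) 44 = - 90 \left(168 - \frac{160}{9} - \frac{200}{81}\right) 44 = \left(-90\right) \frac{11968}{81} \cdot 44 = \left(- \frac{119680}{9}\right) 44 = - \frac{5265920}{9}$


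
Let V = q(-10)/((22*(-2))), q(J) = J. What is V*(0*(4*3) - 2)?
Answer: -5/11 ≈ -0.45455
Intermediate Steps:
V = 5/22 (V = -10/(22*(-2)) = -10/(-44) = -10*(-1/44) = 5/22 ≈ 0.22727)
V*(0*(4*3) - 2) = 5*(0*(4*3) - 2)/22 = 5*(0*12 - 2)/22 = 5*(0 - 2)/22 = (5/22)*(-2) = -5/11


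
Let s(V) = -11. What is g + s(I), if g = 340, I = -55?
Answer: 329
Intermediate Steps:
g + s(I) = 340 - 11 = 329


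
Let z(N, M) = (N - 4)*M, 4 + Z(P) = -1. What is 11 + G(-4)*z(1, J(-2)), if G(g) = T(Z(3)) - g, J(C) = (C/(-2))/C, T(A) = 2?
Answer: 20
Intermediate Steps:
Z(P) = -5 (Z(P) = -4 - 1 = -5)
J(C) = -½ (J(C) = (C*(-½))/C = (-C/2)/C = -½)
G(g) = 2 - g
z(N, M) = M*(-4 + N) (z(N, M) = (-4 + N)*M = M*(-4 + N))
11 + G(-4)*z(1, J(-2)) = 11 + (2 - 1*(-4))*(-(-4 + 1)/2) = 11 + (2 + 4)*(-½*(-3)) = 11 + 6*(3/2) = 11 + 9 = 20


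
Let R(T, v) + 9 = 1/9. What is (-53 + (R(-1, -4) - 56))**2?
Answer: 1125721/81 ≈ 13898.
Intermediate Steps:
R(T, v) = -80/9 (R(T, v) = -9 + 1/9 = -80/9)
(-53 + (R(-1, -4) - 56))**2 = (-53 + (-80/9 - 56))**2 = (-53 - 584/9)**2 = (-1061/9)**2 = 1125721/81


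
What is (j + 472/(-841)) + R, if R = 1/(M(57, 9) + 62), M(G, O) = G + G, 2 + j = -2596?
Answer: -384627799/148016 ≈ -2598.6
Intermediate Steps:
j = -2598 (j = -2 - 2596 = -2598)
M(G, O) = 2*G
R = 1/176 (R = 1/(2*57 + 62) = 1/(114 + 62) = 1/176 ≈ 0.0056818)
(j + 472/(-841)) + R = (-2598 + 472/(-841)) + 1/176 = (-2598 + 472*(-1/841)) + 1/176 = (-2598 - 472/841) + 1/176 = -2185390/841 + 1/176 = -384627799/148016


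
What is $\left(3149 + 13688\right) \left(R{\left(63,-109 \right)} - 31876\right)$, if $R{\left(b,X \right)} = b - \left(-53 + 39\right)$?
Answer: $-535399763$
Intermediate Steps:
$R{\left(b,X \right)} = 14 + b$ ($R{\left(b,X \right)} = b - -14 = b + 14 = 14 + b$)
$\left(3149 + 13688\right) \left(R{\left(63,-109 \right)} - 31876\right) = \left(3149 + 13688\right) \left(\left(14 + 63\right) - 31876\right) = 16837 \left(77 - 31876\right) = 16837 \left(-31799\right) = -535399763$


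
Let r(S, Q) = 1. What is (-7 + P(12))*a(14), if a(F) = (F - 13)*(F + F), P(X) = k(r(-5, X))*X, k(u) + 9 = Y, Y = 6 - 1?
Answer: -1540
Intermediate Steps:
Y = 5
k(u) = -4 (k(u) = -9 + 5 = -4)
P(X) = -4*X
a(F) = 2*F*(-13 + F) (a(F) = (-13 + F)*(2*F) = 2*F*(-13 + F))
(-7 + P(12))*a(14) = (-7 - 4*12)*(2*14*(-13 + 14)) = (-7 - 48)*(2*14*1) = -55*28 = -1540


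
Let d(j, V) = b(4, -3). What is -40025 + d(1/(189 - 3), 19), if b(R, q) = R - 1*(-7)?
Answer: -40014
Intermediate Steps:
b(R, q) = 7 + R (b(R, q) = R + 7 = 7 + R)
d(j, V) = 11 (d(j, V) = 7 + 4 = 11)
-40025 + d(1/(189 - 3), 19) = -40025 + 11 = -40014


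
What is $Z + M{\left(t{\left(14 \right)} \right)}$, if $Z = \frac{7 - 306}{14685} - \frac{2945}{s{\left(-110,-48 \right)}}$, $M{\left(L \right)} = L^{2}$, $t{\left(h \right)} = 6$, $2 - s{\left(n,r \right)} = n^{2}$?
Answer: $\frac{6435358703}{177659130} \approx 36.223$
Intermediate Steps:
$s{\left(n,r \right)} = 2 - n^{2}$
$Z = \frac{39630023}{177659130}$ ($Z = \frac{7 - 306}{14685} - \frac{2945}{2 - \left(-110\right)^{2}} = \left(7 - 306\right) \frac{1}{14685} - \frac{2945}{2 - 12100} = \left(-299\right) \frac{1}{14685} - \frac{2945}{2 - 12100} = - \frac{299}{14685} - \frac{2945}{-12098} = - \frac{299}{14685} - - \frac{2945}{12098} = - \frac{299}{14685} + \frac{2945}{12098} = \frac{39630023}{177659130} \approx 0.22307$)
$Z + M{\left(t{\left(14 \right)} \right)} = \frac{39630023}{177659130} + 6^{2} = \frac{39630023}{177659130} + 36 = \frac{6435358703}{177659130}$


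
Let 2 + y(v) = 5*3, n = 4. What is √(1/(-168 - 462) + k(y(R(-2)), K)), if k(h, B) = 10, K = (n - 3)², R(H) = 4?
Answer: √440930/210 ≈ 3.1620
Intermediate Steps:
y(v) = 13 (y(v) = -2 + 5*3 = -2 + 15 = 13)
K = 1 (K = (4 - 3)² = 1² = 1)
√(1/(-168 - 462) + k(y(R(-2)), K)) = √(1/(-168 - 462) + 10) = √(1/(-630) + 10) = √(-1/630 + 10) = √(6299/630) = √440930/210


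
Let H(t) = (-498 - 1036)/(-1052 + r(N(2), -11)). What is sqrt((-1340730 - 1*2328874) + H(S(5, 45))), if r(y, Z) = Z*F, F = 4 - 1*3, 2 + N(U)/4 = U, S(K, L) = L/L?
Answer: I*sqrt(4146537131634)/1063 ≈ 1915.6*I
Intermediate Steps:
S(K, L) = 1
N(U) = -8 + 4*U
F = 1 (F = 4 - 3 = 1)
r(y, Z) = Z (r(y, Z) = Z*1 = Z)
H(t) = 1534/1063 (H(t) = (-498 - 1036)/(-1052 - 11) = -1534/(-1063) = -1534*(-1/1063) = 1534/1063)
sqrt((-1340730 - 1*2328874) + H(S(5, 45))) = sqrt((-1340730 - 1*2328874) + 1534/1063) = sqrt((-1340730 - 2328874) + 1534/1063) = sqrt(-3669604 + 1534/1063) = sqrt(-3900787518/1063) = I*sqrt(4146537131634)/1063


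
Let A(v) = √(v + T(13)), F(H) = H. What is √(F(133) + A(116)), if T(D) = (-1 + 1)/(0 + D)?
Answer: √(133 + 2*√29) ≈ 11.990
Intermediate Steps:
T(D) = 0 (T(D) = 0/D = 0)
A(v) = √v (A(v) = √(v + 0) = √v)
√(F(133) + A(116)) = √(133 + √116) = √(133 + 2*√29)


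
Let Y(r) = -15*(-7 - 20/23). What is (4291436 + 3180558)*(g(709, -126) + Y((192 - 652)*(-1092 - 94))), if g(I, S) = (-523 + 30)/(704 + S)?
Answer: 342377973071/391 ≈ 8.7565e+8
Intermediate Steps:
g(I, S) = -493/(704 + S)
Y(r) = 2715/23 (Y(r) = -15*(-7 - 20*1/23) = -15*(-7 - 20/23) = -15*(-181/23) = 2715/23)
(4291436 + 3180558)*(g(709, -126) + Y((192 - 652)*(-1092 - 94))) = (4291436 + 3180558)*(-493/(704 - 126) + 2715/23) = 7471994*(-493/578 + 2715/23) = 7471994*(-493*1/578 + 2715/23) = 7471994*(-29/34 + 2715/23) = 7471994*(91643/782) = 342377973071/391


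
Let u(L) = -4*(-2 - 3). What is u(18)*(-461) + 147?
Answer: -9073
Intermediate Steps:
u(L) = 20 (u(L) = -4*(-5) = 20)
u(18)*(-461) + 147 = 20*(-461) + 147 = -9220 + 147 = -9073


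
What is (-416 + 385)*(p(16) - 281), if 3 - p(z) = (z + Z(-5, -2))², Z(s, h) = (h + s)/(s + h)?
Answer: 17577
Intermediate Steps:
Z(s, h) = 1 (Z(s, h) = (h + s)/(h + s) = 1)
p(z) = 3 - (1 + z)² (p(z) = 3 - (z + 1)² = 3 - (1 + z)²)
(-416 + 385)*(p(16) - 281) = (-416 + 385)*((3 - (1 + 16)²) - 281) = -31*((3 - 1*17²) - 281) = -31*((3 - 1*289) - 281) = -31*((3 - 289) - 281) = -31*(-286 - 281) = -31*(-567) = 17577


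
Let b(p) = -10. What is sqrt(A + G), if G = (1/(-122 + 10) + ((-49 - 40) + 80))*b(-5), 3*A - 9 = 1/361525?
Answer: sqrt(3433957653327222)/6073620 ≈ 9.6483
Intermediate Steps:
A = 3253726/1084575 (A = 3 + (1/3)/361525 = 3 + (1/3)*(1/361525) = 3 + 1/1084575 = 3253726/1084575 ≈ 3.0000)
G = 5045/56 (G = (1/(-122 + 10) + ((-49 - 40) + 80))*(-10) = (1/(-112) + (-89 + 80))*(-10) = (-1/112 - 9)*(-10) = -1009/112*(-10) = 5045/56 ≈ 90.089)
sqrt(A + G) = sqrt(3253726/1084575 + 5045/56) = sqrt(5653889531/60736200) = sqrt(3433957653327222)/6073620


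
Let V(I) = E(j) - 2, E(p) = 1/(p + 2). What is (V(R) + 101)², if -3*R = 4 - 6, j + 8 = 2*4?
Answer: 39601/4 ≈ 9900.3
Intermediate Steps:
j = 0 (j = -8 + 2*4 = -8 + 8 = 0)
E(p) = 1/(2 + p)
R = ⅔ (R = -(4 - 6)/3 = -⅓*(-2) = ⅔ ≈ 0.66667)
V(I) = -3/2 (V(I) = 1/(2 + 0) - 2 = 1/2 - 2 = ½ - 2 = -3/2)
(V(R) + 101)² = (-3/2 + 101)² = (199/2)² = 39601/4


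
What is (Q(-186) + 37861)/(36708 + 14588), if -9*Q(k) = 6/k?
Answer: 2640805/3577896 ≈ 0.73809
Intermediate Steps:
Q(k) = -2/(3*k)
(Q(-186) + 37861)/(36708 + 14588) = (-2/3/(-186) + 37861)/(36708 + 14588) = (-2/3*(-1/186) + 37861)/51296 = (1/279 + 37861)*(1/51296) = (10563220/279)*(1/51296) = 2640805/3577896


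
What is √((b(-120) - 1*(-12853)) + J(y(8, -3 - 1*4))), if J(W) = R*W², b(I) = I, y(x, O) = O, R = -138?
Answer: √5971 ≈ 77.272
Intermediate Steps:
J(W) = -138*W²
√((b(-120) - 1*(-12853)) + J(y(8, -3 - 1*4))) = √((-120 - 1*(-12853)) - 138*(-3 - 1*4)²) = √((-120 + 12853) - 138*(-3 - 4)²) = √(12733 - 138*(-7)²) = √(12733 - 138*49) = √(12733 - 6762) = √5971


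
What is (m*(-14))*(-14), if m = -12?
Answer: -2352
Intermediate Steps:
(m*(-14))*(-14) = -12*(-14)*(-14) = 168*(-14) = -2352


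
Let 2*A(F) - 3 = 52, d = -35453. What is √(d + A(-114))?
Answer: I*√141702/2 ≈ 188.22*I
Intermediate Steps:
A(F) = 55/2 (A(F) = 3/2 + (½)*52 = 3/2 + 26 = 55/2)
√(d + A(-114)) = √(-35453 + 55/2) = √(-70851/2) = I*√141702/2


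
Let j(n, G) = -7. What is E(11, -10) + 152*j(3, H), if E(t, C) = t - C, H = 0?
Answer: -1043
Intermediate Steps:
E(11, -10) + 152*j(3, H) = (11 - 1*(-10)) + 152*(-7) = (11 + 10) - 1064 = 21 - 1064 = -1043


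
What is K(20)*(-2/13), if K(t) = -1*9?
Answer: 18/13 ≈ 1.3846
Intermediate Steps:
K(t) = -9
K(20)*(-2/13) = -(-18)/13 = -9*(-2/13) = 18/13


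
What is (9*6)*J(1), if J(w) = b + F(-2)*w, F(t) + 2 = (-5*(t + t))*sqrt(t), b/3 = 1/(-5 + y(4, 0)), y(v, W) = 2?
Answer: -162 + 1080*I*sqrt(2) ≈ -162.0 + 1527.4*I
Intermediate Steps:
b = -1 (b = 3/(-5 + 2) = 3/(-3) = 3*(-1/3) = -1)
F(t) = -2 - 10*t**(3/2) (F(t) = -2 + (-5*(t + t))*sqrt(t) = -2 + (-10*t)*sqrt(t) = -2 - 10*t**(3/2))
J(w) = -1 + w*(-2 + 20*I*sqrt(2)) (J(w) = -1 + (-2 - (-20)*I*sqrt(2))*w = -1 + (-2 + 20*I*sqrt(2))*w = -1 + w*(-2 + 20*I*sqrt(2)))
(9*6)*J(1) = (9*6)*(-1 - 2*1 + 20*I*1*sqrt(2)) = 54*(-1 - 2 + 20*I*sqrt(2)) = 54*(-3 + 20*I*sqrt(2)) = -162 + 1080*I*sqrt(2)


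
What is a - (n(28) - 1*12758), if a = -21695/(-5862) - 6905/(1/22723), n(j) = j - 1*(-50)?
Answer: -919687018675/5862 ≈ -1.5689e+8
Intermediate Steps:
n(j) = 50 + j (n(j) = j + 50 = 50 + j)
a = -919761348835/5862 (a = -21695*(-1/5862) - 6905/1/22723 = 21695/5862 - 6905*22723 = 21695/5862 - 156902315 = -919761348835/5862 ≈ -1.5690e+8)
a - (n(28) - 1*12758) = -919761348835/5862 - ((50 + 28) - 1*12758) = -919761348835/5862 - (78 - 12758) = -919761348835/5862 - 1*(-12680) = -919761348835/5862 + 12680 = -919687018675/5862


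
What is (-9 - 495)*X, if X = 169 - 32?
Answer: -69048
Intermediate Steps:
X = 137
(-9 - 495)*X = (-9 - 495)*137 = -504*137 = -69048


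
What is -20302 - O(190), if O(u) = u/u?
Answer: -20303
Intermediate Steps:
O(u) = 1
-20302 - O(190) = -20302 - 1*1 = -20302 - 1 = -20303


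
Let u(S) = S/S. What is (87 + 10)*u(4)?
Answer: 97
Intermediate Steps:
u(S) = 1
(87 + 10)*u(4) = (87 + 10)*1 = 97*1 = 97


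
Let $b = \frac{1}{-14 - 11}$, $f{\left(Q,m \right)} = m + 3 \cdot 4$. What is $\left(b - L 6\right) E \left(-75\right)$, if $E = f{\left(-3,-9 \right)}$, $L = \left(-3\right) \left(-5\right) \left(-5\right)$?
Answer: $-101241$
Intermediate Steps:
$f{\left(Q,m \right)} = 12 + m$ ($f{\left(Q,m \right)} = m + 12 = 12 + m$)
$b = - \frac{1}{25}$ ($b = \frac{1}{-25} = - \frac{1}{25} \approx -0.04$)
$L = -75$ ($L = 15 \left(-5\right) = -75$)
$E = 3$ ($E = 12 - 9 = 3$)
$\left(b - L 6\right) E \left(-75\right) = \left(- \frac{1}{25} - \left(-75\right) 6\right) 3 \left(-75\right) = \left(- \frac{1}{25} - -450\right) 3 \left(-75\right) = \left(- \frac{1}{25} + 450\right) 3 \left(-75\right) = \frac{11249}{25} \cdot 3 \left(-75\right) = \frac{33747}{25} \left(-75\right) = -101241$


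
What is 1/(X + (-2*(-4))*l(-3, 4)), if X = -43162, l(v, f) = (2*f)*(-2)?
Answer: -1/43290 ≈ -2.3100e-5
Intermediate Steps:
l(v, f) = -4*f
1/(X + (-2*(-4))*l(-3, 4)) = 1/(-43162 + (-2*(-4))*(-4*4)) = 1/(-43162 + 8*(-16)) = 1/(-43162 - 128) = 1/(-43290) = -1/43290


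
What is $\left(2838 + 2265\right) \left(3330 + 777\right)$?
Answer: $20958021$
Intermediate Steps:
$\left(2838 + 2265\right) \left(3330 + 777\right) = 5103 \cdot 4107 = 20958021$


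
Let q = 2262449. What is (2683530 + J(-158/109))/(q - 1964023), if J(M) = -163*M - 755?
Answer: 292448229/32528434 ≈ 8.9905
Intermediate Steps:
J(M) = -755 - 163*M
(2683530 + J(-158/109))/(q - 1964023) = (2683530 + (-755 - (-25754)/109))/(2262449 - 1964023) = (2683530 + (-755 - (-25754)/109))/298426 = (2683530 + (-755 - 163*(-158/109)))*(1/298426) = (2683530 + (-755 + 25754/109))*(1/298426) = (2683530 - 56541/109)*(1/298426) = (292448229/109)*(1/298426) = 292448229/32528434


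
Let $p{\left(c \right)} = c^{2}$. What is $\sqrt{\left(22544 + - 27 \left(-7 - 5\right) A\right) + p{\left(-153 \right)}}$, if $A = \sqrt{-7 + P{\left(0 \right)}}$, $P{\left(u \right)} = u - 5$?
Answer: $\sqrt{45953 + 648 i \sqrt{3}} \approx 214.38 + 2.618 i$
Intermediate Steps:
$P{\left(u \right)} = -5 + u$
$A = 2 i \sqrt{3}$ ($A = \sqrt{-7 + \left(-5 + 0\right)} = \sqrt{-7 - 5} = \sqrt{-12} = 2 i \sqrt{3} \approx 3.4641 i$)
$\sqrt{\left(22544 + - 27 \left(-7 - 5\right) A\right) + p{\left(-153 \right)}} = \sqrt{\left(22544 + - 27 \left(-7 - 5\right) 2 i \sqrt{3}\right) + \left(-153\right)^{2}} = \sqrt{\left(22544 + \left(-27\right) \left(-12\right) 2 i \sqrt{3}\right) + 23409} = \sqrt{\left(22544 + 324 \cdot 2 i \sqrt{3}\right) + 23409} = \sqrt{\left(22544 + 648 i \sqrt{3}\right) + 23409} = \sqrt{45953 + 648 i \sqrt{3}}$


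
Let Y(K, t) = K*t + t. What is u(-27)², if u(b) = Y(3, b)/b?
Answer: 16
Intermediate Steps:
Y(K, t) = t + K*t
u(b) = 4 (u(b) = (b*(1 + 3))/b = (b*4)/b = (4*b)/b = 4)
u(-27)² = 4² = 16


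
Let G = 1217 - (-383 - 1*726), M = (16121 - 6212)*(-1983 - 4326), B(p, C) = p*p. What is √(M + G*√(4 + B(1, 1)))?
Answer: √(-62515881 + 2326*√5) ≈ 7906.4*I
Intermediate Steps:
B(p, C) = p²
M = -62515881 (M = 9909*(-6309) = -62515881)
G = 2326 (G = 1217 - (-383 - 726) = 1217 - 1*(-1109) = 1217 + 1109 = 2326)
√(M + G*√(4 + B(1, 1))) = √(-62515881 + 2326*√(4 + 1²)) = √(-62515881 + 2326*√(4 + 1)) = √(-62515881 + 2326*√5)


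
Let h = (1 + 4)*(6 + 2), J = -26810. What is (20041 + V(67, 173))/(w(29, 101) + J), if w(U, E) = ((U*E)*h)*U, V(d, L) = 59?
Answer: 670/112361 ≈ 0.0059629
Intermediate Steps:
h = 40 (h = 5*8 = 40)
w(U, E) = 40*E*U**2 (w(U, E) = ((U*E)*40)*U = ((E*U)*40)*U = (40*E*U)*U = 40*E*U**2)
(20041 + V(67, 173))/(w(29, 101) + J) = (20041 + 59)/(40*101*29**2 - 26810) = 20100/(40*101*841 - 26810) = 20100/(3397640 - 26810) = 20100/3370830 = 20100*(1/3370830) = 670/112361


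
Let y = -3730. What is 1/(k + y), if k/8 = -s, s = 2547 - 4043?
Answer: 1/8238 ≈ 0.00012139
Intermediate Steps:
s = -1496
k = 11968 (k = 8*(-1*(-1496)) = 8*1496 = 11968)
1/(k + y) = 1/(11968 - 3730) = 1/8238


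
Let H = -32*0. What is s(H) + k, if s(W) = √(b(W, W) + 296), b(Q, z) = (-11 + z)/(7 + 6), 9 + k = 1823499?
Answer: 1823490 + √49881/13 ≈ 1.8235e+6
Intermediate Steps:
k = 1823490 (k = -9 + 1823499 = 1823490)
H = 0
b(Q, z) = -11/13 + z/13 (b(Q, z) = (-11 + z)/13 = (-11 + z)*(1/13) = -11/13 + z/13)
s(W) = √(3837/13 + W/13) (s(W) = √((-11/13 + W/13) + 296) = √(3837/13 + W/13))
s(H) + k = √(49881 + 13*0)/13 + 1823490 = √(49881 + 0)/13 + 1823490 = √49881/13 + 1823490 = 1823490 + √49881/13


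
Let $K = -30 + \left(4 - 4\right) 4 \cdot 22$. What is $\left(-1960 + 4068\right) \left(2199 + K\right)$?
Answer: $4572252$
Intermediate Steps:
$K = -30$ ($K = -30 + 0 \cdot 4 \cdot 22 = -30 + 0 \cdot 22 = -30 + 0 = -30$)
$\left(-1960 + 4068\right) \left(2199 + K\right) = \left(-1960 + 4068\right) \left(2199 - 30\right) = 2108 \cdot 2169 = 4572252$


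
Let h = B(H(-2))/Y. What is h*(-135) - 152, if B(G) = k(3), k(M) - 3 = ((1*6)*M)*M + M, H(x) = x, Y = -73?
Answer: -2996/73 ≈ -41.041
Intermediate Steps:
k(M) = 3 + M + 6*M² (k(M) = 3 + (((1*6)*M)*M + M) = 3 + ((6*M)*M + M) = 3 + (6*M² + M) = 3 + (M + 6*M²) = 3 + M + 6*M²)
B(G) = 60 (B(G) = 3 + 3 + 6*3² = 3 + 3 + 6*9 = 3 + 3 + 54 = 60)
h = -60/73 (h = 60/(-73) = 60*(-1/73) = -60/73 ≈ -0.82192)
h*(-135) - 152 = -60/73*(-135) - 152 = 8100/73 - 152 = -2996/73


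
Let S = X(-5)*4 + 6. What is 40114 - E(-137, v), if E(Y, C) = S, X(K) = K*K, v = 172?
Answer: 40008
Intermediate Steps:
X(K) = K**2
S = 106 (S = (-5)**2*4 + 6 = 25*4 + 6 = 100 + 6 = 106)
E(Y, C) = 106
40114 - E(-137, v) = 40114 - 1*106 = 40114 - 106 = 40008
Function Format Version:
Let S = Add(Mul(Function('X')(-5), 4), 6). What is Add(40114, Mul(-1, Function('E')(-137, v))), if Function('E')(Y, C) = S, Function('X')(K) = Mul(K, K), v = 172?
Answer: 40008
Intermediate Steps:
Function('X')(K) = Pow(K, 2)
S = 106 (S = Add(Mul(Pow(-5, 2), 4), 6) = Add(Mul(25, 4), 6) = Add(100, 6) = 106)
Function('E')(Y, C) = 106
Add(40114, Mul(-1, Function('E')(-137, v))) = Add(40114, Mul(-1, 106)) = Add(40114, -106) = 40008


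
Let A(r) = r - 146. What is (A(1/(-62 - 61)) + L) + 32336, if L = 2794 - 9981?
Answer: 3075368/123 ≈ 25003.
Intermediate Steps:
L = -7187
A(r) = -146 + r
(A(1/(-62 - 61)) + L) + 32336 = ((-146 + 1/(-62 - 61)) - 7187) + 32336 = ((-146 + 1/(-123)) - 7187) + 32336 = ((-146 - 1/123) - 7187) + 32336 = (-17959/123 - 7187) + 32336 = -901960/123 + 32336 = 3075368/123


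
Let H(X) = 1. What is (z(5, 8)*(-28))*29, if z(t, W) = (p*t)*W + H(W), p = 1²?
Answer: -33292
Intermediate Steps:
p = 1
z(t, W) = 1 + W*t (z(t, W) = (1*t)*W + 1 = t*W + 1 = W*t + 1 = 1 + W*t)
(z(5, 8)*(-28))*29 = ((1 + 8*5)*(-28))*29 = ((1 + 40)*(-28))*29 = (41*(-28))*29 = -1148*29 = -33292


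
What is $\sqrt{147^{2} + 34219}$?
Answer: $2 \sqrt{13957} \approx 236.28$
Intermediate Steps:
$\sqrt{147^{2} + 34219} = \sqrt{21609 + 34219} = \sqrt{55828} = 2 \sqrt{13957}$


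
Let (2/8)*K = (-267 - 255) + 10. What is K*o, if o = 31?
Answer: -63488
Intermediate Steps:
K = -2048 (K = 4*((-267 - 255) + 10) = 4*(-522 + 10) = 4*(-512) = -2048)
K*o = -2048*31 = -63488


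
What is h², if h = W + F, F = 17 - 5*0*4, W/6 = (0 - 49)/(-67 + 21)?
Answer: 289444/529 ≈ 547.15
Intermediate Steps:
W = 147/23 (W = 6*((0 - 49)/(-67 + 21)) = 6*(-49/(-46)) = 6*(-49*(-1/46)) = 6*(49/46) = 147/23 ≈ 6.3913)
F = 17 (F = 17 + 0*4 = 17 + 0 = 17)
h = 538/23 (h = 147/23 + 17 = 538/23 ≈ 23.391)
h² = (538/23)² = 289444/529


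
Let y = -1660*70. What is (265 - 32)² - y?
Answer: 170489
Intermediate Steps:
y = -116200
(265 - 32)² - y = (265 - 32)² - 1*(-116200) = 233² + 116200 = 54289 + 116200 = 170489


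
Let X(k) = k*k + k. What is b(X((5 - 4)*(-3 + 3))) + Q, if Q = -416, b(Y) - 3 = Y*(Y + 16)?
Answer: -413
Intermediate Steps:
X(k) = k + k**2 (X(k) = k**2 + k = k + k**2)
b(Y) = 3 + Y*(16 + Y) (b(Y) = 3 + Y*(Y + 16) = 3 + Y*(16 + Y))
b(X((5 - 4)*(-3 + 3))) + Q = (3 + (((5 - 4)*(-3 + 3))*(1 + (5 - 4)*(-3 + 3)))**2 + 16*(((5 - 4)*(-3 + 3))*(1 + (5 - 4)*(-3 + 3)))) - 416 = (3 + ((1*0)*(1 + 1*0))**2 + 16*((1*0)*(1 + 1*0))) - 416 = (3 + (0*(1 + 0))**2 + 16*(0*(1 + 0))) - 416 = (3 + (0*1)**2 + 16*(0*1)) - 416 = (3 + 0**2 + 16*0) - 416 = (3 + 0 + 0) - 416 = 3 - 416 = -413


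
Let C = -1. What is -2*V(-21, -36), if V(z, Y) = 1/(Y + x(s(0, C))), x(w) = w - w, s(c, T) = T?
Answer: 1/18 ≈ 0.055556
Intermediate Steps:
x(w) = 0
V(z, Y) = 1/Y (V(z, Y) = 1/(Y + 0) = 1/Y)
-2*V(-21, -36) = -2/(-36) = -2*(-1/36) = 1/18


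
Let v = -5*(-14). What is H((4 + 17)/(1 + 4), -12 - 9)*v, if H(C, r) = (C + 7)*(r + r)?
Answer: -32928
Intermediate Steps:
H(C, r) = 2*r*(7 + C) (H(C, r) = (7 + C)*(2*r) = 2*r*(7 + C))
v = 70
H((4 + 17)/(1 + 4), -12 - 9)*v = (2*(-12 - 9)*(7 + (4 + 17)/(1 + 4)))*70 = (2*(-21)*(7 + 21/5))*70 = (2*(-21)*(56/5))*70 = -2352/5*70 = -32928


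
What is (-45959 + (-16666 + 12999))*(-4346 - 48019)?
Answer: 2598665490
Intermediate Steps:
(-45959 + (-16666 + 12999))*(-4346 - 48019) = (-45959 - 3667)*(-52365) = -49626*(-52365) = 2598665490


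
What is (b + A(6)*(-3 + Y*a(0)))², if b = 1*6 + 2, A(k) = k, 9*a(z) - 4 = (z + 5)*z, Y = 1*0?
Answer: 100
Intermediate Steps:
Y = 0
a(z) = 4/9 + z*(5 + z)/9 (a(z) = 4/9 + ((z + 5)*z)/9 = 4/9 + ((5 + z)*z)/9 = 4/9 + (z*(5 + z))/9 = 4/9 + z*(5 + z)/9)
b = 8 (b = 6 + 2 = 8)
(b + A(6)*(-3 + Y*a(0)))² = (8 + 6*(-3 + 0*(4/9 + (⅑)*0² + (5/9)*0)))² = (8 + 6*(-3 + 0*(4/9 + (⅑)*0 + 0)))² = (8 + 6*(-3 + 0*(4/9 + 0 + 0)))² = (8 + 6*(-3 + 0*(4/9)))² = (8 + 6*(-3 + 0))² = (8 + 6*(-3))² = (8 - 18)² = (-10)² = 100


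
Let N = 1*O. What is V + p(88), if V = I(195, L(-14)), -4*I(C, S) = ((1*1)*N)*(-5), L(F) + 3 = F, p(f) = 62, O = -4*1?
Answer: 57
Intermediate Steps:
O = -4
L(F) = -3 + F
N = -4 (N = 1*(-4) = -4)
I(C, S) = -5 (I(C, S) = -(1*1)*(-4)*(-5)/4 = -1*(-4)*(-5)/4 = -(-1)*(-5) = -¼*20 = -5)
V = -5
V + p(88) = -5 + 62 = 57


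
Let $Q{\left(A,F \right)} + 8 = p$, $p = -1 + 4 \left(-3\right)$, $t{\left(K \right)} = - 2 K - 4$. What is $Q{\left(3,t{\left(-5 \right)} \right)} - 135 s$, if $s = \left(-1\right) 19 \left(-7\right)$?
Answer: $-17976$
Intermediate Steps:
$t{\left(K \right)} = -4 - 2 K$
$p = -13$ ($p = -1 - 12 = -13$)
$s = 133$ ($s = \left(-19\right) \left(-7\right) = 133$)
$Q{\left(A,F \right)} = -21$ ($Q{\left(A,F \right)} = -8 - 13 = -21$)
$Q{\left(3,t{\left(-5 \right)} \right)} - 135 s = -21 - 17955 = -17976$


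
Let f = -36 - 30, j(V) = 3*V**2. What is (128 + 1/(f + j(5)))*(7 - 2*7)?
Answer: -8071/9 ≈ -896.78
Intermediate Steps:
f = -66
(128 + 1/(f + j(5)))*(7 - 2*7) = (128 + 1/(-66 + 3*5**2))*(7 - 2*7) = (128 + 1/(-66 + 3*25))*(7 - 14) = (128 + 1/(-66 + 75))*(-7) = (128 + 1/9)*(-7) = (1153/9)*(-7) = -8071/9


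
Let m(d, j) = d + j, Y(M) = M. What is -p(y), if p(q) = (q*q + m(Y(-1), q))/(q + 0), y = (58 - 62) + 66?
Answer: -3905/62 ≈ -62.984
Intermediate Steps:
y = 62 (y = -4 + 66 = 62)
p(q) = (-1 + q + q**2)/q (p(q) = (q*q + (-1 + q))/(q + 0) = (q**2 + (-1 + q))/q = (-1 + q + q**2)/q)
-p(y) = -(1 + 62 - 1/62) = -1*3905/62 = -3905/62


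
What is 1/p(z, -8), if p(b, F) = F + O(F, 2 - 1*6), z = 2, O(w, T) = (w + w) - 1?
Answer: -1/25 ≈ -0.040000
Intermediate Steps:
O(w, T) = -1 + 2*w (O(w, T) = 2*w - 1 = -1 + 2*w)
p(b, F) = -1 + 3*F (p(b, F) = F + (-1 + 2*F) = -1 + 3*F)
1/p(z, -8) = 1/(-1 + 3*(-8)) = 1/(-1 - 24) = 1/(-25) = -1/25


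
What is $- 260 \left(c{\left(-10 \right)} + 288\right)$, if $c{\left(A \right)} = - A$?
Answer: $-77480$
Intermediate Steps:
$- 260 \left(c{\left(-10 \right)} + 288\right) = - 260 \left(\left(-1\right) \left(-10\right) + 288\right) = - 260 \left(10 + 288\right) = \left(-260\right) 298 = -77480$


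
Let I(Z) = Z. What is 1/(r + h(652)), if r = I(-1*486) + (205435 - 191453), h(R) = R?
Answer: 1/14148 ≈ 7.0681e-5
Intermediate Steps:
r = 13496 (r = -1*486 + (205435 - 191453) = -486 + 13982 = 13496)
1/(r + h(652)) = 1/(13496 + 652) = 1/14148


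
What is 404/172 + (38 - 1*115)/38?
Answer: 527/1634 ≈ 0.32252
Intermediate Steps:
404/172 + (38 - 1*115)/38 = 404*(1/172) + (38 - 115)*(1/38) = 101/43 - 77*1/38 = 101/43 - 77/38 = 527/1634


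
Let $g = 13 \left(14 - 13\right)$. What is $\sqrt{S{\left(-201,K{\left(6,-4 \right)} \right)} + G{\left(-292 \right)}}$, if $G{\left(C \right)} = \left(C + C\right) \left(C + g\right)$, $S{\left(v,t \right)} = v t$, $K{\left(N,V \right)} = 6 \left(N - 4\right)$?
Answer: $42 \sqrt{91} \approx 400.65$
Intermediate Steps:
$K{\left(N,V \right)} = -24 + 6 N$ ($K{\left(N,V \right)} = 6 \left(-4 + N\right) = -24 + 6 N$)
$g = 13$ ($g = 13 \cdot 1 = 13$)
$S{\left(v,t \right)} = t v$
$G{\left(C \right)} = 2 C \left(13 + C\right)$ ($G{\left(C \right)} = \left(C + C\right) \left(C + 13\right) = 2 C \left(13 + C\right)$)
$\sqrt{S{\left(-201,K{\left(6,-4 \right)} \right)} + G{\left(-292 \right)}} = \sqrt{\left(-24 + 6 \cdot 6\right) \left(-201\right) + 2 \left(-292\right) \left(13 - 292\right)} = \sqrt{\left(-24 + 36\right) \left(-201\right) + 2 \left(-292\right) \left(-279\right)} = \sqrt{12 \left(-201\right) + 162936} = \sqrt{-2412 + 162936} = \sqrt{160524} = 42 \sqrt{91}$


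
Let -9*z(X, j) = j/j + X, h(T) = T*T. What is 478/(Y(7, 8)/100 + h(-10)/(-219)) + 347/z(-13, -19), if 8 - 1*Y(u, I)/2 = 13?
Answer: -2918301/4876 ≈ -598.50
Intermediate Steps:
Y(u, I) = -10 (Y(u, I) = 16 - 2*13 = 16 - 26 = -10)
h(T) = T²
z(X, j) = -⅑ - X/9 (z(X, j) = -(j/j + X)/9 = -(1 + X)/9 = -⅑ - X/9)
478/(Y(7, 8)/100 + h(-10)/(-219)) + 347/z(-13, -19) = 478/(-10/100 + (-10)²/(-219)) + 347/(-⅑ - ⅑*(-13)) = 478/(-10*1/100 + 100*(-1/219)) + 347/(-⅑ + 13/9) = 478/(-⅒ - 100/219) + 347/(4/3) = 478/(-1219/2190) + 347*(¾) = 478*(-2190/1219) + 1041/4 = -1046820/1219 + 1041/4 = -2918301/4876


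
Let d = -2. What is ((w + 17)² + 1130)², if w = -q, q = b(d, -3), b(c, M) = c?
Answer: 2223081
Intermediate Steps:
q = -2
w = 2 (w = -1*(-2) = 2)
((w + 17)² + 1130)² = ((2 + 17)² + 1130)² = (19² + 1130)² = (361 + 1130)² = 1491² = 2223081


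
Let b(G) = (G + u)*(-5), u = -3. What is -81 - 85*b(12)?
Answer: 3744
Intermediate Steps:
b(G) = 15 - 5*G (b(G) = (G - 3)*(-5) = (-3 + G)*(-5) = 15 - 5*G)
-81 - 85*b(12) = -81 - 85*(15 - 5*12) = -81 - 85*(15 - 60) = -81 - 85*(-45) = -81 + 3825 = 3744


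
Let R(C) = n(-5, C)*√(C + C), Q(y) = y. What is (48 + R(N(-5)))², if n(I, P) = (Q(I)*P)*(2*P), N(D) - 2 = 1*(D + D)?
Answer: -6551296 - 245760*I ≈ -6.5513e+6 - 2.4576e+5*I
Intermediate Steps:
N(D) = 2 + 2*D (N(D) = 2 + 1*(D + D) = 2 + 1*(2*D) = 2 + 2*D)
n(I, P) = 2*I*P² (n(I, P) = (I*P)*(2*P) = 2*I*P²)
R(C) = -10*√2*C^(5/2) (R(C) = (2*(-5)*C²)*√(C + C) = (-10*C²)*√(2*C) = (-10*C²)*(√2*√C) = -10*√2*C^(5/2))
(48 + R(N(-5)))² = (48 - 10*√2*(2 + 2*(-5))^(5/2))² = (48 - 10*√2*(2 - 10)^(5/2))² = (48 - 10*√2*(-8)^(5/2))² = (48 - 10*√2*128*I*√2)² = (48 - 2560*I)²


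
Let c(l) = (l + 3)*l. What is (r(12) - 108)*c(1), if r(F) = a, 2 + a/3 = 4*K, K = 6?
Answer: -168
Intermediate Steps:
c(l) = l*(3 + l) (c(l) = (3 + l)*l = l*(3 + l))
a = 66 (a = -6 + 3*(4*6) = -6 + 3*24 = -6 + 72 = 66)
r(F) = 66
(r(12) - 108)*c(1) = (66 - 108)*(1*(3 + 1)) = -42*4 = -168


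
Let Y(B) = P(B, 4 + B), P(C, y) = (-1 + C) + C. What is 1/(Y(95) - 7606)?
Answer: -1/7417 ≈ -0.00013483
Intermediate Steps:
P(C, y) = -1 + 2*C
Y(B) = -1 + 2*B
1/(Y(95) - 7606) = 1/((-1 + 2*95) - 7606) = 1/((-1 + 190) - 7606) = 1/(189 - 7606) = 1/(-7417) = -1/7417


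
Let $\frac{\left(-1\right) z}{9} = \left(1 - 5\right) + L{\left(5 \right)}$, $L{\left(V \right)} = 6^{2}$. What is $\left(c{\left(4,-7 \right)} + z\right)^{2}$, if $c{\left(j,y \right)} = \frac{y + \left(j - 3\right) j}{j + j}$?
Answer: $\frac{5322249}{64} \approx 83160.0$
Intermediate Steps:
$L{\left(V \right)} = 36$
$z = -288$ ($z = - 9 \left(\left(1 - 5\right) + 36\right) = - 9 \left(-4 + 36\right) = \left(-9\right) 32 = -288$)
$c{\left(j,y \right)} = \frac{y + j \left(-3 + j\right)}{2 j}$ ($c{\left(j,y \right)} = \frac{y + \left(-3 + j\right) j}{2 j} = \left(y + j \left(-3 + j\right)\right) \frac{1}{2 j} = \frac{y + j \left(-3 + j\right)}{2 j}$)
$\left(c{\left(4,-7 \right)} + z\right)^{2} = \left(\frac{-7 + 4 \left(-3 + 4\right)}{2 \cdot 4} - 288\right)^{2} = \left(\frac{1}{2} \cdot \frac{1}{4} \left(-7 + 4 \cdot 1\right) - 288\right)^{2} = \left(\frac{1}{2} \cdot \frac{1}{4} \left(-7 + 4\right) - 288\right)^{2} = \left(\frac{1}{2} \cdot \frac{1}{4} \left(-3\right) - 288\right)^{2} = \left(- \frac{3}{8} - 288\right)^{2} = \left(- \frac{2307}{8}\right)^{2} = \frac{5322249}{64}$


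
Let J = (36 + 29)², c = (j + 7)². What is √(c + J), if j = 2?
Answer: √4306 ≈ 65.620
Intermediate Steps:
c = 81 (c = (2 + 7)² = 9² = 81)
J = 4225 (J = 65² = 4225)
√(c + J) = √(81 + 4225) = √4306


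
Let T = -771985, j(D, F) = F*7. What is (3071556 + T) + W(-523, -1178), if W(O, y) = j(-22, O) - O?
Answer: 2296433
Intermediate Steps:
j(D, F) = 7*F
W(O, y) = 6*O (W(O, y) = 7*O - O = 6*O)
(3071556 + T) + W(-523, -1178) = (3071556 - 771985) + 6*(-523) = 2299571 - 3138 = 2296433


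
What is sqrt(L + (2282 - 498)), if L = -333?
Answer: sqrt(1451) ≈ 38.092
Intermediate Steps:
sqrt(L + (2282 - 498)) = sqrt(-333 + (2282 - 498)) = sqrt(-333 + 1784) = sqrt(1451)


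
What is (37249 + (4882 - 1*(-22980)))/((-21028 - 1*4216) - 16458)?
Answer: -65111/41702 ≈ -1.5613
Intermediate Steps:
(37249 + (4882 - 1*(-22980)))/((-21028 - 1*4216) - 16458) = (37249 + (4882 + 22980))/((-21028 - 4216) - 16458) = (37249 + 27862)/(-25244 - 16458) = 65111/(-41702) = 65111*(-1/41702) = -65111/41702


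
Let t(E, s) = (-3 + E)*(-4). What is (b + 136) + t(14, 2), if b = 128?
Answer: 220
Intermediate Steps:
t(E, s) = 12 - 4*E
(b + 136) + t(14, 2) = (128 + 136) + (12 - 4*14) = 264 + (12 - 56) = 264 - 44 = 220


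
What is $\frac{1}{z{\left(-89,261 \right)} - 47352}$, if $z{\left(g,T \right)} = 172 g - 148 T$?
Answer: $- \frac{1}{101288} \approx -9.8728 \cdot 10^{-6}$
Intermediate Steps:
$z{\left(g,T \right)} = - 148 T + 172 g$
$\frac{1}{z{\left(-89,261 \right)} - 47352} = \frac{1}{\left(\left(-148\right) 261 + 172 \left(-89\right)\right) - 47352} = \frac{1}{\left(-38628 - 15308\right) - 47352} = \frac{1}{-53936 - 47352} = \frac{1}{-101288} = - \frac{1}{101288}$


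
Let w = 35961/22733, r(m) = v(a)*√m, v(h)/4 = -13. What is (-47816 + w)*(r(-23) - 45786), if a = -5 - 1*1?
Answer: 49767787136262/22733 + 56522188684*I*√23/22733 ≈ 2.1892e+9 + 1.1924e+7*I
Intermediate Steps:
a = -6 (a = -5 - 1 = -6)
v(h) = -52 (v(h) = 4*(-13) = -52)
r(m) = -52*√m
w = 35961/22733 (w = 35961*(1/22733) = 35961/22733 ≈ 1.5819)
(-47816 + w)*(r(-23) - 45786) = (-47816 + 35961/22733)*(-52*I*√23 - 45786) = -1086965167*(-52*I*√23 - 45786)/22733 = -1086965167*(-45786 - 52*I*√23)/22733 = 49767787136262/22733 + 56522188684*I*√23/22733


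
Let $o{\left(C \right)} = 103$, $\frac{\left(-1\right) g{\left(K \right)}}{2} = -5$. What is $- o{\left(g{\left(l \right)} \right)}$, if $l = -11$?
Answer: $-103$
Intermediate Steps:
$g{\left(K \right)} = 10$ ($g{\left(K \right)} = \left(-2\right) \left(-5\right) = 10$)
$- o{\left(g{\left(l \right)} \right)} = \left(-1\right) 103 = -103$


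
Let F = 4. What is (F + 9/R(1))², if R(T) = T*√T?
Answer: 169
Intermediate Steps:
R(T) = T^(3/2)
(F + 9/R(1))² = (4 + 9/(1^(3/2)))² = (4 + 9/1)² = (4 + 9*1)² = (4 + 9)² = 13² = 169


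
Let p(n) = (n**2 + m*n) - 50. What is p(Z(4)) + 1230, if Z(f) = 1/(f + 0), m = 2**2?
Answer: 18897/16 ≈ 1181.1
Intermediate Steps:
m = 4
Z(f) = 1/f
p(n) = -50 + n**2 + 4*n (p(n) = (n**2 + 4*n) - 50 = -50 + n**2 + 4*n)
p(Z(4)) + 1230 = (-50 + (1/4)**2 + 4/4) + 1230 = (-50 + (1/4)**2 + 4*(1/4)) + 1230 = (-50 + 1/16 + 1) + 1230 = -783/16 + 1230 = 18897/16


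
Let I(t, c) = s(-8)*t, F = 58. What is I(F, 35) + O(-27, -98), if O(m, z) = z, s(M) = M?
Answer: -562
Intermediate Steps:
I(t, c) = -8*t
I(F, 35) + O(-27, -98) = -8*58 - 98 = -464 - 98 = -562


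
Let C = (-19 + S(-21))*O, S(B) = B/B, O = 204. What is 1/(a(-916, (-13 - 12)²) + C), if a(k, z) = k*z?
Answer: -1/576172 ≈ -1.7356e-6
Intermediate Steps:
S(B) = 1
C = -3672 (C = (-19 + 1)*204 = -18*204 = -3672)
1/(a(-916, (-13 - 12)²) + C) = 1/(-916*(-13 - 12)² - 3672) = 1/(-916*(-25)² - 3672) = 1/(-916*625 - 3672) = 1/(-572500 - 3672) = 1/(-576172) = -1/576172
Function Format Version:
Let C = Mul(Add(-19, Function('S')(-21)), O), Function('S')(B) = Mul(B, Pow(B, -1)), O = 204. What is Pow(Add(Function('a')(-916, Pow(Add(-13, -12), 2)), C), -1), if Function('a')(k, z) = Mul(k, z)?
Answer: Rational(-1, 576172) ≈ -1.7356e-6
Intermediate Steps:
Function('S')(B) = 1
C = -3672 (C = Mul(Add(-19, 1), 204) = Mul(-18, 204) = -3672)
Pow(Add(Function('a')(-916, Pow(Add(-13, -12), 2)), C), -1) = Pow(Add(Mul(-916, Pow(Add(-13, -12), 2)), -3672), -1) = Pow(Add(Mul(-916, Pow(-25, 2)), -3672), -1) = Pow(Add(Mul(-916, 625), -3672), -1) = Pow(Add(-572500, -3672), -1) = Pow(-576172, -1) = Rational(-1, 576172)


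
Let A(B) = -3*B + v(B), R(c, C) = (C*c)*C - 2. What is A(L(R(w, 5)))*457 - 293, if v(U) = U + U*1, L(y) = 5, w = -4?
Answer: -2578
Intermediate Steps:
R(c, C) = -2 + c*C**2 (R(c, C) = c*C**2 - 2 = -2 + c*C**2)
v(U) = 2*U (v(U) = U + U = 2*U)
A(B) = -B (A(B) = -3*B + 2*B = -B)
A(L(R(w, 5)))*457 - 293 = -1*5*457 - 293 = -5*457 - 293 = -2285 - 293 = -2578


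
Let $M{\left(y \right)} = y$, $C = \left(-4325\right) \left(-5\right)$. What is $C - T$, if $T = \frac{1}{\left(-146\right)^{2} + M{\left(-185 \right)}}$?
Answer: $\frac{456957874}{21131} \approx 21625.0$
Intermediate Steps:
$C = 21625$
$T = \frac{1}{21131}$ ($T = \frac{1}{\left(-146\right)^{2} - 185} = \frac{1}{21316 - 185} = \frac{1}{21131} \approx 4.7324 \cdot 10^{-5}$)
$C - T = 21625 - \frac{1}{21131} = \frac{456957874}{21131}$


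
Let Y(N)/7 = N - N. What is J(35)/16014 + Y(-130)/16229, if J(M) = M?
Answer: 35/16014 ≈ 0.0021856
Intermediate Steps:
Y(N) = 0 (Y(N) = 7*(N - N) = 7*0 = 0)
J(35)/16014 + Y(-130)/16229 = 35/16014 + 0/16229 = 35*(1/16014) + 0*(1/16229) = 35/16014 + 0 = 35/16014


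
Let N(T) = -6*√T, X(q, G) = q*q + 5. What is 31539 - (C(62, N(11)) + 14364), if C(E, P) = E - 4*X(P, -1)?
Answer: 18717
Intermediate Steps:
X(q, G) = 5 + q² (X(q, G) = q² + 5 = 5 + q²)
C(E, P) = -20 + E - 4*P² (C(E, P) = E - 4*(5 + P²) = E + (-20 - 4*P²) = -20 + E - 4*P²)
31539 - (C(62, N(11)) + 14364) = 31539 - ((-20 + 62 - 4*(-6*√11)²) + 14364) = 31539 - ((-20 + 62 - 4*396) + 14364) = 31539 - ((-20 + 62 - 1584) + 14364) = 31539 - (-1542 + 14364) = 31539 - 1*12822 = 31539 - 12822 = 18717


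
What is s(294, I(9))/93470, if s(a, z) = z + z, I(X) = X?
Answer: 9/46735 ≈ 0.00019258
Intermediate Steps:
s(a, z) = 2*z
s(294, I(9))/93470 = (2*9)/93470 = 18*(1/93470) = 9/46735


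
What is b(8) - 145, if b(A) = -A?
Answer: -153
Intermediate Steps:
b(8) - 145 = -1*8 - 145 = -8 - 145 = -153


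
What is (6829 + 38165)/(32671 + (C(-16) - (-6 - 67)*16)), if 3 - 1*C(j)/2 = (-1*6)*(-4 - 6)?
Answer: 44994/33725 ≈ 1.3341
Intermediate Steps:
C(j) = -114 (C(j) = 6 - 2*(-1*6)*(-4 - 6) = 6 - (-12)*(-10) = 6 - 2*60 = 6 - 120 = -114)
(6829 + 38165)/(32671 + (C(-16) - (-6 - 67)*16)) = (6829 + 38165)/(32671 + (-114 - (-6 - 67)*16)) = 44994/(32671 + (-114 - (-73)*16)) = 44994/(32671 + (-114 - 1*(-1168))) = 44994/(32671 + (-114 + 1168)) = 44994/(32671 + 1054) = 44994/33725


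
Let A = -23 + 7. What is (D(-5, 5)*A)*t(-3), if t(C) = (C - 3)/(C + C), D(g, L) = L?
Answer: -80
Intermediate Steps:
A = -16
t(C) = (-3 + C)/(2*C) (t(C) = (-3 + C)/((2*C)) = (-3 + C)*(1/(2*C)) = (-3 + C)/(2*C))
(D(-5, 5)*A)*t(-3) = (5*(-16))*((½)*(-3 - 3)/(-3)) = -40*(-1)*(-6)/3 = -80*1 = -80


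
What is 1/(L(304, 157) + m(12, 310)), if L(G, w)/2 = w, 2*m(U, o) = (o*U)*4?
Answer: 1/7754 ≈ 0.00012897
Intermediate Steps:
m(U, o) = 2*U*o (m(U, o) = ((o*U)*4)/2 = ((U*o)*4)/2 = (4*U*o)/2 = 2*U*o)
L(G, w) = 2*w
1/(L(304, 157) + m(12, 310)) = 1/(2*157 + 2*12*310) = 1/(314 + 7440) = 1/7754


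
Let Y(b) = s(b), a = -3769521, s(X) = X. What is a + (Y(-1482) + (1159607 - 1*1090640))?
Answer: -3702036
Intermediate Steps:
Y(b) = b
a + (Y(-1482) + (1159607 - 1*1090640)) = -3769521 + (-1482 + (1159607 - 1*1090640)) = -3769521 + (-1482 + (1159607 - 1090640)) = -3769521 + (-1482 + 68967) = -3769521 + 67485 = -3702036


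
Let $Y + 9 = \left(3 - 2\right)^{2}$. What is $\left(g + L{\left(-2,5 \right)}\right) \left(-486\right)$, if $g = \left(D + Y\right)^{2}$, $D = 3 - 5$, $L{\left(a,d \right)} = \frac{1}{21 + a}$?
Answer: $- \frac{923886}{19} \approx -48626.0$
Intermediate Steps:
$Y = -8$ ($Y = -9 + \left(3 - 2\right)^{2} = -9 + 1^{2} = -9 + 1 = -8$)
$D = -2$
$g = 100$ ($g = \left(-2 - 8\right)^{2} = \left(-10\right)^{2} = 100$)
$\left(g + L{\left(-2,5 \right)}\right) \left(-486\right) = \left(100 + \frac{1}{21 - 2}\right) \left(-486\right) = \left(100 + \frac{1}{19}\right) \left(-486\right) = \frac{1901}{19} \left(-486\right) = - \frac{923886}{19}$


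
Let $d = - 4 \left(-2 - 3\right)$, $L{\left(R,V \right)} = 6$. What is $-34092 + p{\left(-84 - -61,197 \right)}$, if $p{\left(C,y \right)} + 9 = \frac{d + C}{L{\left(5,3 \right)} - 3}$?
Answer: $-34102$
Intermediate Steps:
$d = 20$ ($d = \left(-4\right) \left(-5\right) = 20$)
$p{\left(C,y \right)} = - \frac{7}{3} + \frac{C}{3}$ ($p{\left(C,y \right)} = -9 + \frac{20 + C}{6 - 3} = -9 + \frac{20 + C}{3} = -9 + \left(20 + C\right) \frac{1}{3} = -9 + \left(\frac{20}{3} + \frac{C}{3}\right) = - \frac{7}{3} + \frac{C}{3}$)
$-34092 + p{\left(-84 - -61,197 \right)} = -34092 + \left(- \frac{7}{3} + \frac{-84 - -61}{3}\right) = -34092 + \left(- \frac{7}{3} + \frac{-84 + 61}{3}\right) = -34092 + \left(- \frac{7}{3} + \frac{1}{3} \left(-23\right)\right) = -34092 - 10 = -34102$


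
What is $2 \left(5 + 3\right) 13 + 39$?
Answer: $247$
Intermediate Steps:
$2 \left(5 + 3\right) 13 + 39 = 2 \cdot 8 \cdot 13 + 39 = 16 \cdot 13 + 39 = 208 + 39 = 247$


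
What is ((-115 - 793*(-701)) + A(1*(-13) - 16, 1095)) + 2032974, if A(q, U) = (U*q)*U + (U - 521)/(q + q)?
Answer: -933306504/29 ≈ -3.2183e+7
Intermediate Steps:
A(q, U) = q*U² + (-521 + U)/(2*q) (A(q, U) = q*U² + (-521 + U)/((2*q)) = q*U² + (-521 + U)*(1/(2*q)) = q*U² + (-521 + U)/(2*q))
((-115 - 793*(-701)) + A(1*(-13) - 16, 1095)) + 2032974 = ((-115 - 793*(-701)) + (-521 + 1095 + 2*1095²*(1*(-13) - 16)²)/(2*(1*(-13) - 16))) + 2032974 = ((-115 + 555893) + (-521 + 1095 + 2*1199025*(-13 - 16)²)/(2*(-13 - 16))) + 2032974 = (555778 + (½)*(-521 + 1095 + 2*1199025*(-29)²)/(-29)) + 2032974 = (555778 + (½)*(-1/29)*(-521 + 1095 + 2*1199025*841)) + 2032974 = (555778 + (½)*(-1/29)*(-521 + 1095 + 2016760050)) + 2032974 = (555778 + (½)*(-1/29)*2016760624) + 2032974 = (555778 - 1008380312/29) + 2032974 = -992262750/29 + 2032974 = -933306504/29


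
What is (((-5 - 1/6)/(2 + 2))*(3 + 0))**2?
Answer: 961/64 ≈ 15.016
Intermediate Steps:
(((-5 - 1/6)/(2 + 2))*(3 + 0))**2 = (((-5 - 1*1/6)/4)*3)**2 = (((-5 - 1/6)*(1/4))*3)**2 = (-31/6*1/4*3)**2 = (-31/24*3)**2 = (-31/8)**2 = 961/64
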